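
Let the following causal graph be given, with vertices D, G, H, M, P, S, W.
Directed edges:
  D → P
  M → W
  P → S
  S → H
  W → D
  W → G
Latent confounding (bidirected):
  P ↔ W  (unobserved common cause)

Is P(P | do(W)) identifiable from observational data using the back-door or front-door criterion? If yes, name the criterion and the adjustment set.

P(P|do(W)): frontdoor, adjust for {D}.

desc(W)\{W}={D,G,H,P,S}; candidates ⊆ {M}.
W↔P: latent back-door arc(s) into W.
size 0: {}; under {} W still reaches {H,M,P,S} ∋ P.
size 1: {M}; under {M} W still reaches {H,P,S} ∋ P.
W↔P cannot be blocked by any observed set — no back-door set.
{D}: (i) intercepts every directed W→P path; (ii) no back-door W→{D}; (iii) {W} blocks every back-door {D}→P. Front-door holds.
P(P|do(W)) = Σ_{D} P(D|W) Σ_{W'} P(P|D,W')P(W').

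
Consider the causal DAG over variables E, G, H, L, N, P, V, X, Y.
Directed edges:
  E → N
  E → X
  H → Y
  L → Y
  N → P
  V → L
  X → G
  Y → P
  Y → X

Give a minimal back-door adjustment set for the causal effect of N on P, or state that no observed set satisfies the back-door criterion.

desc(N)\{N}={P}; candidates ⊆ {E,G,H,L,V,X,Y}.
∅: N⊥P given ∅ in G with N→· removed — back-door holds.

N→P: minimal back-door set ∅.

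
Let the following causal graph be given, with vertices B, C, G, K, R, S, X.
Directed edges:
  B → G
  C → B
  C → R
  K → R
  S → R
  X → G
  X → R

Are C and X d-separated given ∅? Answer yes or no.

Yes — C ⊥ X | ∅.

Bayes-Ball from C | ∅ reaches {B,G,R}.
X ∉ reach(C|∅) ⇒ C ⊥ X | ∅.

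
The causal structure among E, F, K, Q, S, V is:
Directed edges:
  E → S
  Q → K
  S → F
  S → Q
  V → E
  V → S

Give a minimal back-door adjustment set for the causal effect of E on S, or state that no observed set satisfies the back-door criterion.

desc(E)\{E}={F,K,Q,S}; candidates ⊆ {V}.
size 0: {}; under {} E still reaches {F,K,Q,S,V} ∋ S.
{V}: E⊥S given {V} in G with E→· removed — back-door holds.

E→S: minimal back-door set {V}.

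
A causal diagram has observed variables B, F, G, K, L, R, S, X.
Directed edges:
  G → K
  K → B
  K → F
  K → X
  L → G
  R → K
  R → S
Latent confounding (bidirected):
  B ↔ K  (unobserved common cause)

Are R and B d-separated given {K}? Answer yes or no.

Bayes-Ball from R | {K} reaches {B,G,L,S}.
B ∈ reach(R|{K}) ⇒ R ⊥̸ B | {K}.

No — R and B are d-connected given {K}.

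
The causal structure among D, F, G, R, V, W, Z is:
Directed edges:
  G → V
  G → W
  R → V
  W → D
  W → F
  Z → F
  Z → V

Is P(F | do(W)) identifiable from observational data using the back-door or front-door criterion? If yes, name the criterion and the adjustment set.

desc(W)\{W}={D,F}; candidates ⊆ {G,R,V,Z}.
∅: W⊥F given ∅ in G with W→· removed — back-door holds.
P(F|do(W)) = P(F|W) — no adjustment needed.

P(F|do(W)): backdoor, adjust for ∅.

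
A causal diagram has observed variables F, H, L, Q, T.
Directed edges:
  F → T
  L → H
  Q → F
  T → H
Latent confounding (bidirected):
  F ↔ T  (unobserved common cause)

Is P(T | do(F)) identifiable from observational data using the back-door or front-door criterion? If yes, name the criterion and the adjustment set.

P(T|do(F)): not identifiable (no BD/FD set).

desc(F)\{F}={H,T}; candidates ⊆ {L,Q}.
F↔T: latent back-door arc(s) into F.
size 0: {}; under {} F still reaches {H,Q,T} ∋ T.
size 1: {L}, {Q}; under {L} F still reaches {H,Q,T} ∋ T.
size 2: {L,Q}; under {L,Q} F still reaches {H,T} ∋ T.
F↔T cannot be blocked by any observed set — no back-door set.
No mediator lies on a directed F→…→T path.
Neither criterion identifies P(T|do(F)) in this graph.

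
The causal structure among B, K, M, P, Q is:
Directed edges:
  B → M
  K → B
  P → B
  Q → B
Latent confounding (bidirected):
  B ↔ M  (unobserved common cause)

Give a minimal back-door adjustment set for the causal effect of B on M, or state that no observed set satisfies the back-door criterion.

desc(B)\{B}={M}; candidates ⊆ {K,P,Q}.
B↔M: latent back-door arc(s) into B.
size 0: {}; under {} B still reaches {K,M,P,Q} ∋ M.
size 1: {K}, {P}, {Q}; under {K} B still reaches {M,P,Q} ∋ M.
size 2: {K,P}, {K,Q}, {P,Q}; under {K,P} B still reaches {M,Q} ∋ M.
B↔M cannot be blocked by any observed set — no back-door set.

B→M: no observed back-door set.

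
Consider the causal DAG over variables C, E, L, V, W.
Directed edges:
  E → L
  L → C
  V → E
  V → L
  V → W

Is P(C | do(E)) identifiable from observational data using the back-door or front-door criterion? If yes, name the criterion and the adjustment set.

P(C|do(E)): backdoor, adjust for {V}.

desc(E)\{E}={C,L}; candidates ⊆ {V,W}.
size 0: {}; under {} E still reaches {C,L,V,W} ∋ C.
{V}: E⊥C given {V} in G with E→· removed — back-door holds.
P(C|do(E)) = Σ_{V} P(C|E,V)·P(V).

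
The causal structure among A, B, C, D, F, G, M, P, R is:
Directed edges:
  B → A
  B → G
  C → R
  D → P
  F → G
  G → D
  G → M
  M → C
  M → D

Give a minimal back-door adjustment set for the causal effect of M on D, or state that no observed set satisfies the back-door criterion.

M→D: minimal back-door set {G}.

desc(M)\{M}={C,D,P,R}; candidates ⊆ {A,B,F,G}.
size 0: {}; under {} M still reaches {A,B,D,F,G,P} ∋ D.
{G}: M⊥D given {G} in G with M→· removed — back-door holds.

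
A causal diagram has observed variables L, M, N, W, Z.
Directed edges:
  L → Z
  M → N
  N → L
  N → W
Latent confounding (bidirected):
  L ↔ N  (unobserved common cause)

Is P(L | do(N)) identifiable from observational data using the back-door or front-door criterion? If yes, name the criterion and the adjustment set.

P(L|do(N)): not identifiable (no BD/FD set).

desc(N)\{N}={L,W,Z}; candidates ⊆ {M}.
N↔L: latent back-door arc(s) into N.
size 0: {}; under {} N still reaches {L,M,Z} ∋ L.
size 1: {M}; under {M} N still reaches {L,Z} ∋ L.
N↔L cannot be blocked by any observed set — no back-door set.
No mediator lies on a directed N→…→L path.
Neither criterion identifies P(L|do(N)) in this graph.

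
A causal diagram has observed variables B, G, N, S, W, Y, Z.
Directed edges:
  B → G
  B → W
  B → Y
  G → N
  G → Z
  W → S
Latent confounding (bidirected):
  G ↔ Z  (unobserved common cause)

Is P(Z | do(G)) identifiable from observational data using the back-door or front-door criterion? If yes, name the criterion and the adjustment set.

desc(G)\{G}={N,Z}; candidates ⊆ {B,S,W,Y}.
G↔Z: latent back-door arc(s) into G.
size 0: {}; under {} G still reaches {B,S,W,Y,Z} ∋ Z.
size 1: {B}, {S}, {W} …(+1); under {B} G still reaches {Z} ∋ Z.
size 2: {B,S}, {B,W}, {B,Y} …(+3); under {B,S} G still reaches {Z} ∋ Z.
G↔Z cannot be blocked by any observed set — no back-door set.
No mediator lies on a directed G→…→Z path.
Neither criterion identifies P(Z|do(G)) in this graph.

P(Z|do(G)): not identifiable (no BD/FD set).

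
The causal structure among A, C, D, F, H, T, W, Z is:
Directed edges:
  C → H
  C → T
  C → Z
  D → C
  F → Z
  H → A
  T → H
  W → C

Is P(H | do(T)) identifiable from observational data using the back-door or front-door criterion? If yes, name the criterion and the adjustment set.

desc(T)\{T}={A,H}; candidates ⊆ {C,D,F,W,Z}.
size 0: {}; under {} T still reaches {A,C,D,H,W,Z} ∋ H.
{C}: T⊥H given {C} in G with T→· removed — back-door holds.
P(H|do(T)) = Σ_{C} P(H|T,C)·P(C).

P(H|do(T)): backdoor, adjust for {C}.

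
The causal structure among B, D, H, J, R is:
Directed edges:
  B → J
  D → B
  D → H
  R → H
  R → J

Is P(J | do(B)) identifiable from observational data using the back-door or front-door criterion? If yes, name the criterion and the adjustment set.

P(J|do(B)): backdoor, adjust for ∅.

desc(B)\{B}={J}; candidates ⊆ {D,H,R}.
∅: B⊥J given ∅ in G with B→· removed — back-door holds.
P(J|do(B)) = P(J|B) — no adjustment needed.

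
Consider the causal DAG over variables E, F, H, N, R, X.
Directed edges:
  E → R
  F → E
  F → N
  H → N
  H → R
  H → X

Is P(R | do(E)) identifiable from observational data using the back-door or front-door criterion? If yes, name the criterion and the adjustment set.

desc(E)\{E}={R}; candidates ⊆ {F,H,N,X}.
∅: E⊥R given ∅ in G with E→· removed — back-door holds.
P(R|do(E)) = P(R|E) — no adjustment needed.

P(R|do(E)): backdoor, adjust for ∅.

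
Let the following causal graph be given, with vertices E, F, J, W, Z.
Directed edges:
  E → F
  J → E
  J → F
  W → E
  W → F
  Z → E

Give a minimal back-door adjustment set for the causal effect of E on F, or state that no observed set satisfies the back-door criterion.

E→F: minimal back-door set {J, W}.

desc(E)\{E}={F}; candidates ⊆ {J,W,Z}.
size 0: {}; under {} E still reaches {F,J,W,Z} ∋ F.
size 1: {J}, {W}, {Z}; under {J} E still reaches {F,W,Z} ∋ F.
{J,W}: E⊥F given {J,W} in G with E→· removed — back-door holds.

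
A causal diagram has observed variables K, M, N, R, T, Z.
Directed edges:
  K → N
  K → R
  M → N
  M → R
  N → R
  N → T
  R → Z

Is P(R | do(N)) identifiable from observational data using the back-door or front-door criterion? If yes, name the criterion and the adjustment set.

P(R|do(N)): backdoor, adjust for {K, M}.

desc(N)\{N}={R,T,Z}; candidates ⊆ {K,M}.
size 0: {}; under {} N still reaches {K,M,R,Z} ∋ R.
size 1: {K}, {M}; under {K} N still reaches {M,R,Z} ∋ R.
{K,M}: N⊥R given {K,M} in G with N→· removed — back-door holds.
P(R|do(N)) = Σ_{K,M} P(R|N,K,M)·P(K,M).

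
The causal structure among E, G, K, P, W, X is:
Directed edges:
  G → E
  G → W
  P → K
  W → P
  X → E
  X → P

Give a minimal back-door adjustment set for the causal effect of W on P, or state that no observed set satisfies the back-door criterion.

desc(W)\{W}={K,P}; candidates ⊆ {E,G,X}.
∅: W⊥P given ∅ in G with W→· removed — back-door holds.

W→P: minimal back-door set ∅.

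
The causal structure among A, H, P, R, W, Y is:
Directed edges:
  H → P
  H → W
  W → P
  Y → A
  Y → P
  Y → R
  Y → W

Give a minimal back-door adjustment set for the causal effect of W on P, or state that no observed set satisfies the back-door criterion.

desc(W)\{W}={P}; candidates ⊆ {A,H,R,Y}.
size 0: {}; under {} W still reaches {A,H,P,R,Y} ∋ P.
size 1: {A}, {H}, {R} …(+1); under {A} W still reaches {H,P,R,Y} ∋ P.
{H,Y}: W⊥P given {H,Y} in G with W→· removed — back-door holds.

W→P: minimal back-door set {H, Y}.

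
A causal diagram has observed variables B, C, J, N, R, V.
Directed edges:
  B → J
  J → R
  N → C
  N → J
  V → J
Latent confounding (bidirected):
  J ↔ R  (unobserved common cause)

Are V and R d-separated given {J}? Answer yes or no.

No — V and R are d-connected given {J}.

Bayes-Ball from V | {J} reaches {B,C,N,R}.
R ∈ reach(V|{J}) ⇒ V ⊥̸ R | {J}.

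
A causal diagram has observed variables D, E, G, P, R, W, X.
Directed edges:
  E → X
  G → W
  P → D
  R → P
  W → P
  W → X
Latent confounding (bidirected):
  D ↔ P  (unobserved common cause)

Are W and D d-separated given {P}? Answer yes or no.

No — W and D are d-connected given {P}.

Bayes-Ball from W | {P} reaches {D,G,R,X}.
D ∈ reach(W|{P}) ⇒ W ⊥̸ D | {P}.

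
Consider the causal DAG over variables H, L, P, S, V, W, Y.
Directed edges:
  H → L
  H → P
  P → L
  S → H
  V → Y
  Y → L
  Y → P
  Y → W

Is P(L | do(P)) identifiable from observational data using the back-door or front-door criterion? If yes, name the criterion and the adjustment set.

P(L|do(P)): backdoor, adjust for {H, Y}.

desc(P)\{P}={L}; candidates ⊆ {H,S,V,W,Y}.
size 0: {}; under {} P still reaches {H,L,S,V,W,Y} ∋ L.
size 1: {H}, {S}, {V} …(+2); under {H} P still reaches {L,V,W,Y} ∋ L.
{H,Y}: P⊥L given {H,Y} in G with P→· removed — back-door holds.
P(L|do(P)) = Σ_{H,Y} P(L|P,H,Y)·P(H,Y).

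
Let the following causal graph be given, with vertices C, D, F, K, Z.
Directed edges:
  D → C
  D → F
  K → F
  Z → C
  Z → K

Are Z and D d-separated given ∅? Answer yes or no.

Bayes-Ball from Z | ∅ reaches {C,F,K}.
D ∉ reach(Z|∅) ⇒ Z ⊥ D | ∅.

Yes — Z ⊥ D | ∅.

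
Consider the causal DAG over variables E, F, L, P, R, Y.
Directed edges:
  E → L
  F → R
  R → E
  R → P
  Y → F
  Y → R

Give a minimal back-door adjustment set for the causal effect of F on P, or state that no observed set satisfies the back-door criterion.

F→P: minimal back-door set {Y}.

desc(F)\{F}={E,L,P,R}; candidates ⊆ {Y}.
size 0: {}; under {} F still reaches {E,L,P,R,Y} ∋ P.
{Y}: F⊥P given {Y} in G with F→· removed — back-door holds.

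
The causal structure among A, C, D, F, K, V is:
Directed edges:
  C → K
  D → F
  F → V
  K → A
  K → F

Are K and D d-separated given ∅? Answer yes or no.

Bayes-Ball from K | ∅ reaches {A,C,F,V}.
D ∉ reach(K|∅) ⇒ K ⊥ D | ∅.

Yes — K ⊥ D | ∅.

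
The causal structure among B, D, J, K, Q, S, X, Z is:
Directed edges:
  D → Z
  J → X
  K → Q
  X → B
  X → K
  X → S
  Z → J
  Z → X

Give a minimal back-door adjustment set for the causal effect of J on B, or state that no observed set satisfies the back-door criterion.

J→B: minimal back-door set {Z}.

desc(J)\{J}={B,K,Q,S,X}; candidates ⊆ {D,Z}.
size 0: {}; under {} J still reaches {B,D,K,Q,S,X,Z} ∋ B.
{Z}: J⊥B given {Z} in G with J→· removed — back-door holds.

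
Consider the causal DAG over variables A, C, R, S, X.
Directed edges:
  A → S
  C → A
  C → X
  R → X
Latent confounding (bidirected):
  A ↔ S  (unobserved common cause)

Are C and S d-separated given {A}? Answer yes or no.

Bayes-Ball from C | {A} reaches {S,X}.
S ∈ reach(C|{A}) ⇒ C ⊥̸ S | {A}.

No — C and S are d-connected given {A}.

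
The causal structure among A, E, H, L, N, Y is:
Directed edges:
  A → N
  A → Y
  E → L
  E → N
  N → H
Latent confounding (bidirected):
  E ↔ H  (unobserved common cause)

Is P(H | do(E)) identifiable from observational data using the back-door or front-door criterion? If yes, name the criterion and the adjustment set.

P(H|do(E)): frontdoor, adjust for {N}.

desc(E)\{E}={H,L,N}; candidates ⊆ {A,Y}.
E↔H: latent back-door arc(s) into E.
size 0: {}; under {} E still reaches {H} ∋ H.
size 1: {A}, {Y}; under {A} E still reaches {H} ∋ H.
size 2: {A,Y}; under {A,Y} E still reaches {H} ∋ H.
E↔H cannot be blocked by any observed set — no back-door set.
{N}: (i) intercepts every directed E→H path; (ii) no back-door E→{N}; (iii) {E} blocks every back-door {N}→H. Front-door holds.
P(H|do(E)) = Σ_{N} P(N|E) Σ_{E'} P(H|N,E')P(E').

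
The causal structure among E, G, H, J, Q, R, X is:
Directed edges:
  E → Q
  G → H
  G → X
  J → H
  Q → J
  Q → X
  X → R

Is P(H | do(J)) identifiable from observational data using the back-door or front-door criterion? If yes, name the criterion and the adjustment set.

desc(J)\{J}={H}; candidates ⊆ {E,G,Q,R,X}.
∅: J⊥H given ∅ in G with J→· removed — back-door holds.
P(H|do(J)) = P(H|J) — no adjustment needed.

P(H|do(J)): backdoor, adjust for ∅.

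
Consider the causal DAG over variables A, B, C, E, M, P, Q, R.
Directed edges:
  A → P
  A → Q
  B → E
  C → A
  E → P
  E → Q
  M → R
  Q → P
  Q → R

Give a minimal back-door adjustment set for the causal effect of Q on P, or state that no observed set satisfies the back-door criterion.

desc(Q)\{Q}={P,R}; candidates ⊆ {A,B,C,E,M}.
size 0: {}; under {} Q still reaches {A,B,C,E,P} ∋ P.
size 1: {A}, {B}, {C} …(+2); under {A} Q still reaches {B,E,P} ∋ P.
{A,E}: Q⊥P given {A,E} in G with Q→· removed — back-door holds.

Q→P: minimal back-door set {A, E}.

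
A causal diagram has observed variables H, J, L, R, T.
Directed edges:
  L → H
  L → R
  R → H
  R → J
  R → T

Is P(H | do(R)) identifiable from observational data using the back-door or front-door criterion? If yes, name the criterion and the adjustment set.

desc(R)\{R}={H,J,T}; candidates ⊆ {L}.
size 0: {}; under {} R still reaches {H,L} ∋ H.
{L}: R⊥H given {L} in G with R→· removed — back-door holds.
P(H|do(R)) = Σ_{L} P(H|R,L)·P(L).

P(H|do(R)): backdoor, adjust for {L}.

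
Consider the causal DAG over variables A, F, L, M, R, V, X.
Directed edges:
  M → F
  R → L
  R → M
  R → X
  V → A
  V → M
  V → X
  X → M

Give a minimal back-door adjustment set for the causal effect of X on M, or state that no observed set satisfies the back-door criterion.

desc(X)\{X}={F,M}; candidates ⊆ {A,L,R,V}.
size 0: {}; under {} X still reaches {A,F,L,M,R,V} ∋ M.
size 1: {A}, {L}, {R} …(+1); under {A} X still reaches {F,L,M,R,V} ∋ M.
{R,V}: X⊥M given {R,V} in G with X→· removed — back-door holds.

X→M: minimal back-door set {R, V}.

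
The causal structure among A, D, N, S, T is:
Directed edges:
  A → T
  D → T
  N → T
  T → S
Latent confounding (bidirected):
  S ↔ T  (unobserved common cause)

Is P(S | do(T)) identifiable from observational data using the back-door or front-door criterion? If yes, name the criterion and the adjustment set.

P(S|do(T)): not identifiable (no BD/FD set).

desc(T)\{T}={S}; candidates ⊆ {A,D,N}.
T↔S: latent back-door arc(s) into T.
size 0: {}; under {} T still reaches {A,D,N,S} ∋ S.
size 1: {A}, {D}, {N}; under {A} T still reaches {D,N,S} ∋ S.
size 2: {A,D}, {A,N}, {D,N}; under {A,D} T still reaches {N,S} ∋ S.
T↔S cannot be blocked by any observed set — no back-door set.
No mediator lies on a directed T→…→S path.
Neither criterion identifies P(S|do(T)) in this graph.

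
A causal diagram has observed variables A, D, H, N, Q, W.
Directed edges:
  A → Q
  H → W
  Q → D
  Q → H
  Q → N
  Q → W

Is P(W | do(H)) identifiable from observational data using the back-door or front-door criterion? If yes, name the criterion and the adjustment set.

desc(H)\{H}={W}; candidates ⊆ {A,D,N,Q}.
size 0: {}; under {} H still reaches {A,D,N,Q,W} ∋ W.
{Q}: H⊥W given {Q} in G with H→· removed — back-door holds.
P(W|do(H)) = Σ_{Q} P(W|H,Q)·P(Q).

P(W|do(H)): backdoor, adjust for {Q}.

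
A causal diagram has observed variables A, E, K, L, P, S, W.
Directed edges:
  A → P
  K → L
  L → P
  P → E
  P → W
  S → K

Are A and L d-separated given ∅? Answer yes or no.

Bayes-Ball from A | ∅ reaches {E,P,W}.
L ∉ reach(A|∅) ⇒ A ⊥ L | ∅.

Yes — A ⊥ L | ∅.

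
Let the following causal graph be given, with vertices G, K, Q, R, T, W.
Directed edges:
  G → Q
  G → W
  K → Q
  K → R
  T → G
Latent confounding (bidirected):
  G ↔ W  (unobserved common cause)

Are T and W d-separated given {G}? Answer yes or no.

Bayes-Ball from T | {G} reaches {W}.
W ∈ reach(T|{G}) ⇒ T ⊥̸ W | {G}.

No — T and W are d-connected given {G}.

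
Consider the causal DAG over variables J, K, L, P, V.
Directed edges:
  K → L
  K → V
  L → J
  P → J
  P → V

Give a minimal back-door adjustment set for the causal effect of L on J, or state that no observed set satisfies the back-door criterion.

desc(L)\{L}={J}; candidates ⊆ {K,P,V}.
∅: L⊥J given ∅ in G with L→· removed — back-door holds.

L→J: minimal back-door set ∅.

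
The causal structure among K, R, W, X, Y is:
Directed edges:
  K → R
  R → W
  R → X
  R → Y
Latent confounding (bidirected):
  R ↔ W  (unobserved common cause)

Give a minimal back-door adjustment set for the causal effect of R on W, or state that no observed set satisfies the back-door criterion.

R→W: no observed back-door set.

desc(R)\{R}={W,X,Y}; candidates ⊆ {K}.
R↔W: latent back-door arc(s) into R.
size 0: {}; under {} R still reaches {K,W} ∋ W.
size 1: {K}; under {K} R still reaches {W} ∋ W.
R↔W cannot be blocked by any observed set — no back-door set.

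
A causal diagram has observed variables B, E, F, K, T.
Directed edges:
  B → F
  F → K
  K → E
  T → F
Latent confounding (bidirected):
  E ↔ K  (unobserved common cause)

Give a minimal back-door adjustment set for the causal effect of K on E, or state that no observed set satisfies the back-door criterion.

K→E: no observed back-door set.

desc(K)\{K}={E}; candidates ⊆ {B,F,T}.
K↔E: latent back-door arc(s) into K.
size 0: {}; under {} K still reaches {B,E,F,T} ∋ E.
size 1: {B}, {F}, {T}; under {B} K still reaches {E,F,T} ∋ E.
size 2: {B,F}, {B,T}, {F,T}; under {B,F} K still reaches {E} ∋ E.
K↔E cannot be blocked by any observed set — no back-door set.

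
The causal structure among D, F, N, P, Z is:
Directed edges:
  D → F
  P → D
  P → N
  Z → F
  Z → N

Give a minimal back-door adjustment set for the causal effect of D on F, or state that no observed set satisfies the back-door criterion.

D→F: minimal back-door set ∅.

desc(D)\{D}={F}; candidates ⊆ {N,P,Z}.
∅: D⊥F given ∅ in G with D→· removed — back-door holds.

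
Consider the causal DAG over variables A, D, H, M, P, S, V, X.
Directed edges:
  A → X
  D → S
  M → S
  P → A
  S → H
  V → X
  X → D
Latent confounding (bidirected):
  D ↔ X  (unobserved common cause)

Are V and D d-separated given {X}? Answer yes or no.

No — V and D are d-connected given {X}.

Bayes-Ball from V | {X} reaches {A,D,H,P,S}.
D ∈ reach(V|{X}) ⇒ V ⊥̸ D | {X}.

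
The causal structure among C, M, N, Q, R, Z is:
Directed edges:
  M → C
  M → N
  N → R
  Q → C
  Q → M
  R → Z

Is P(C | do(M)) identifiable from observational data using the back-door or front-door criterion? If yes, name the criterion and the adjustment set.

desc(M)\{M}={C,N,R,Z}; candidates ⊆ {Q}.
size 0: {}; under {} M still reaches {C,Q} ∋ C.
{Q}: M⊥C given {Q} in G with M→· removed — back-door holds.
P(C|do(M)) = Σ_{Q} P(C|M,Q)·P(Q).

P(C|do(M)): backdoor, adjust for {Q}.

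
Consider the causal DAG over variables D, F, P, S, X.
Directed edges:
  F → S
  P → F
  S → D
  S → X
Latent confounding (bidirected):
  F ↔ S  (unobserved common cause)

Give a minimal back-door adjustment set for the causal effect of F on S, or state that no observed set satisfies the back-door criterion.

F→S: no observed back-door set.

desc(F)\{F}={D,S,X}; candidates ⊆ {P}.
F↔S: latent back-door arc(s) into F.
size 0: {}; under {} F still reaches {D,P,S,X} ∋ S.
size 1: {P}; under {P} F still reaches {D,S,X} ∋ S.
F↔S cannot be blocked by any observed set — no back-door set.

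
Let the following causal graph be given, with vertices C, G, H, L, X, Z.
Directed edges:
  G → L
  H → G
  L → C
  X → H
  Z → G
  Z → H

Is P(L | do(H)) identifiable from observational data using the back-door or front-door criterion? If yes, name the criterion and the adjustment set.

P(L|do(H)): backdoor, adjust for {Z}.

desc(H)\{H}={C,G,L}; candidates ⊆ {X,Z}.
size 0: {}; under {} H still reaches {C,G,L,X,Z} ∋ L.
{Z}: H⊥L given {Z} in G with H→· removed — back-door holds.
P(L|do(H)) = Σ_{Z} P(L|H,Z)·P(Z).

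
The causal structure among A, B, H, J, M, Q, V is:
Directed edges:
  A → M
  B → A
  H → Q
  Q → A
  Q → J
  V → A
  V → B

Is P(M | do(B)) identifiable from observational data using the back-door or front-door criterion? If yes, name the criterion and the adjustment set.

desc(B)\{B}={A,M}; candidates ⊆ {H,J,Q,V}.
size 0: {}; under {} B still reaches {A,M,V} ∋ M.
{V}: B⊥M given {V} in G with B→· removed — back-door holds.
P(M|do(B)) = Σ_{V} P(M|B,V)·P(V).

P(M|do(B)): backdoor, adjust for {V}.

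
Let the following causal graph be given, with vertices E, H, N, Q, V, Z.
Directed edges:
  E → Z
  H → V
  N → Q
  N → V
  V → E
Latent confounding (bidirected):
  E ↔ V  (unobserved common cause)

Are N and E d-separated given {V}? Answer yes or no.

No — N and E are d-connected given {V}.

Bayes-Ball from N | {V} reaches {E,H,Q,Z}.
E ∈ reach(N|{V}) ⇒ N ⊥̸ E | {V}.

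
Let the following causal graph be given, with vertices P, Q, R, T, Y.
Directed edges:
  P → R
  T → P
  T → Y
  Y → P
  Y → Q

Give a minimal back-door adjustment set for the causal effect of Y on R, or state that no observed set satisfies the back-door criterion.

Y→R: minimal back-door set {T}.

desc(Y)\{Y}={P,Q,R}; candidates ⊆ {T}.
size 0: {}; under {} Y still reaches {P,R,T} ∋ R.
{T}: Y⊥R given {T} in G with Y→· removed — back-door holds.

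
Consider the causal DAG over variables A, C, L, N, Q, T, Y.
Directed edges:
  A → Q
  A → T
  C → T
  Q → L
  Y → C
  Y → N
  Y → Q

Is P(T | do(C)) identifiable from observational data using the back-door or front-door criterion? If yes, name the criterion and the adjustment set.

desc(C)\{C}={T}; candidates ⊆ {A,L,N,Q,Y}.
∅: C⊥T given ∅ in G with C→· removed — back-door holds.
P(T|do(C)) = P(T|C) — no adjustment needed.

P(T|do(C)): backdoor, adjust for ∅.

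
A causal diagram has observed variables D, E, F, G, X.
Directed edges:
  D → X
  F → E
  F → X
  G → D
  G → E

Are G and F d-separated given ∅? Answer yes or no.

Bayes-Ball from G | ∅ reaches {D,E,X}.
F ∉ reach(G|∅) ⇒ G ⊥ F | ∅.

Yes — G ⊥ F | ∅.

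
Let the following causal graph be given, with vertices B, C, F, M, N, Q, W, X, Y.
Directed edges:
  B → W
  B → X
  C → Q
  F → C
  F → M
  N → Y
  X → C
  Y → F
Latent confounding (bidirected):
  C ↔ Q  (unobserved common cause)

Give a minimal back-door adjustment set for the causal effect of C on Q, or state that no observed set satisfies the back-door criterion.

desc(C)\{C}={Q}; candidates ⊆ {B,F,M,N,W,X,Y}.
C↔Q: latent back-door arc(s) into C.
size 0: {}; under {} C still reaches {B,F,M,N,Q,W,X,Y} ∋ Q.
size 1: {B}, {F}, {M} …(+4); under {B} C still reaches {F,M,N,Q,X,Y} ∋ Q.
size 2: {B,F}, {B,M}, {B,N} …(+18); under {B,F} C still reaches {Q,X} ∋ Q.
C↔Q cannot be blocked by any observed set — no back-door set.

C→Q: no observed back-door set.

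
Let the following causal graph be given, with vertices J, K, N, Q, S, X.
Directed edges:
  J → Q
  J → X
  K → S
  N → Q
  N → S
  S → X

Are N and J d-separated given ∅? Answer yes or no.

Yes — N ⊥ J | ∅.

Bayes-Ball from N | ∅ reaches {Q,S,X}.
J ∉ reach(N|∅) ⇒ N ⊥ J | ∅.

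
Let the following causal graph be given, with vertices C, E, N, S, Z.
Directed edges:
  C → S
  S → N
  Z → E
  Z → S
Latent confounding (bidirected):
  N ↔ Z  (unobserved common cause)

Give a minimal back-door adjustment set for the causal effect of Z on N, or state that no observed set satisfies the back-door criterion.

Z→N: no observed back-door set.

desc(Z)\{Z}={E,N,S}; candidates ⊆ {C}.
Z↔N: latent back-door arc(s) into Z.
size 0: {}; under {} Z still reaches {N} ∋ N.
size 1: {C}; under {C} Z still reaches {N} ∋ N.
Z↔N cannot be blocked by any observed set — no back-door set.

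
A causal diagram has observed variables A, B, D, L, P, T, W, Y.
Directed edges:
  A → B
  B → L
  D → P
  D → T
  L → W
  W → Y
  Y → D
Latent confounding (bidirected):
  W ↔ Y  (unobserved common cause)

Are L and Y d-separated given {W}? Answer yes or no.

Bayes-Ball from L | {W} reaches {A,B,D,P,T,Y}.
Y ∈ reach(L|{W}) ⇒ L ⊥̸ Y | {W}.

No — L and Y are d-connected given {W}.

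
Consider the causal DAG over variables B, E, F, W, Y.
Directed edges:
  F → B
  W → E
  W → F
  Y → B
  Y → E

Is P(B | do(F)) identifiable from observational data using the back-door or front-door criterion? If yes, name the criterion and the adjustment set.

P(B|do(F)): backdoor, adjust for ∅.

desc(F)\{F}={B}; candidates ⊆ {E,W,Y}.
∅: F⊥B given ∅ in G with F→· removed — back-door holds.
P(B|do(F)) = P(B|F) — no adjustment needed.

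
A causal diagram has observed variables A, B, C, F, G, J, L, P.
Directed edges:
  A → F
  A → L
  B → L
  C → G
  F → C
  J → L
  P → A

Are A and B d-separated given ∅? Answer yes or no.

Yes — A ⊥ B | ∅.

Bayes-Ball from A | ∅ reaches {C,F,G,L,P}.
B ∉ reach(A|∅) ⇒ A ⊥ B | ∅.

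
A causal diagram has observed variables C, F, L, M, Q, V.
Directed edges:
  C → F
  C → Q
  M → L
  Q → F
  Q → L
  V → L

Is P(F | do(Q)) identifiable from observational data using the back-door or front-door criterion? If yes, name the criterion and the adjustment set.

P(F|do(Q)): backdoor, adjust for {C}.

desc(Q)\{Q}={F,L}; candidates ⊆ {C,M,V}.
size 0: {}; under {} Q still reaches {C,F} ∋ F.
{C}: Q⊥F given {C} in G with Q→· removed — back-door holds.
P(F|do(Q)) = Σ_{C} P(F|Q,C)·P(C).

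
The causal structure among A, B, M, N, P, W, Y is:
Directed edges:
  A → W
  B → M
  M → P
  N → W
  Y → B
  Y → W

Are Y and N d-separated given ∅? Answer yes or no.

Yes — Y ⊥ N | ∅.

Bayes-Ball from Y | ∅ reaches {B,M,P,W}.
N ∉ reach(Y|∅) ⇒ Y ⊥ N | ∅.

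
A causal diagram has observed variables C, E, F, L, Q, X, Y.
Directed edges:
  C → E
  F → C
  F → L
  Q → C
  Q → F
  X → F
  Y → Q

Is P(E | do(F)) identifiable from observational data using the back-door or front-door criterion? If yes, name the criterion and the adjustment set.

desc(F)\{F}={C,E,L}; candidates ⊆ {Q,X,Y}.
size 0: {}; under {} F still reaches {C,E,Q,X,Y} ∋ E.
{Q}: F⊥E given {Q} in G with F→· removed — back-door holds.
P(E|do(F)) = Σ_{Q} P(E|F,Q)·P(Q).

P(E|do(F)): backdoor, adjust for {Q}.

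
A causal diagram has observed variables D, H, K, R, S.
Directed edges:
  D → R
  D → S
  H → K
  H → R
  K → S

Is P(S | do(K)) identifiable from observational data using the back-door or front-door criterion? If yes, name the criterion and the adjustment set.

P(S|do(K)): backdoor, adjust for ∅.

desc(K)\{K}={S}; candidates ⊆ {D,H,R}.
∅: K⊥S given ∅ in G with K→· removed — back-door holds.
P(S|do(K)) = P(S|K) — no adjustment needed.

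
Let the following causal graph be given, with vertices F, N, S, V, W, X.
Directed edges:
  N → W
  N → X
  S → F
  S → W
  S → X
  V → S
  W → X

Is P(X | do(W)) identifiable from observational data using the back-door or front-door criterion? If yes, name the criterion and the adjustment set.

P(X|do(W)): backdoor, adjust for {N, S}.

desc(W)\{W}={X}; candidates ⊆ {F,N,S,V}.
size 0: {}; under {} W still reaches {F,N,S,V,X} ∋ X.
size 1: {F}, {N}, {S} …(+1); under {F} W still reaches {N,S,V,X} ∋ X.
{N,S}: W⊥X given {N,S} in G with W→· removed — back-door holds.
P(X|do(W)) = Σ_{N,S} P(X|W,N,S)·P(N,S).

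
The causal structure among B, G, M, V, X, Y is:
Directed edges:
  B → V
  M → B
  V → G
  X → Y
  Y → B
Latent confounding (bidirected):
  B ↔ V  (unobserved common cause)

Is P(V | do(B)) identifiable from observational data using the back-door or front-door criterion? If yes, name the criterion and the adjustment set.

desc(B)\{B}={G,V}; candidates ⊆ {M,X,Y}.
B↔V: latent back-door arc(s) into B.
size 0: {}; under {} B still reaches {G,M,V,X,Y} ∋ V.
size 1: {M}, {X}, {Y}; under {M} B still reaches {G,V,X,Y} ∋ V.
size 2: {M,X}, {M,Y}, {X,Y}; under {M,X} B still reaches {G,V,Y} ∋ V.
B↔V cannot be blocked by any observed set — no back-door set.
No mediator lies on a directed B→…→V path.
Neither criterion identifies P(V|do(B)) in this graph.

P(V|do(B)): not identifiable (no BD/FD set).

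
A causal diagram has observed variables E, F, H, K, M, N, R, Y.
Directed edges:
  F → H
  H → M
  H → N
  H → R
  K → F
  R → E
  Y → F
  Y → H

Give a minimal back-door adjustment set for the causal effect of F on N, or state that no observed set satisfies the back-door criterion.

F→N: minimal back-door set {Y}.

desc(F)\{F}={E,H,M,N,R}; candidates ⊆ {K,Y}.
size 0: {}; under {} F still reaches {E,H,K,M,N,R,Y} ∋ N.
{Y}: F⊥N given {Y} in G with F→· removed — back-door holds.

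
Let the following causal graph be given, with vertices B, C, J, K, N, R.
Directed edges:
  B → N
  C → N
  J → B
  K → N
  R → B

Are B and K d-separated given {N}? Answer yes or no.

Bayes-Ball from B | {N} reaches {C,J,K,R}.
K ∈ reach(B|{N}) ⇒ B ⊥̸ K | {N}.

No — B and K are d-connected given {N}.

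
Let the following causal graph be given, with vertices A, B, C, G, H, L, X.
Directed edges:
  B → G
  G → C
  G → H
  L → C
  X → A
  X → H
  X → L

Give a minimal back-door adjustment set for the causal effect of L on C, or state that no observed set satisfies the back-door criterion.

desc(L)\{L}={C}; candidates ⊆ {A,B,G,H,X}.
∅: L⊥C given ∅ in G with L→· removed — back-door holds.

L→C: minimal back-door set ∅.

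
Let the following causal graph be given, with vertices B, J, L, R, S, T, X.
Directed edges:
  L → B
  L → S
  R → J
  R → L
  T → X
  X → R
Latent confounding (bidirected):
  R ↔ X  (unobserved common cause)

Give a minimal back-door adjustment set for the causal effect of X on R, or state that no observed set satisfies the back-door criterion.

desc(X)\{X}={B,J,L,R,S}; candidates ⊆ {T}.
X↔R: latent back-door arc(s) into X.
size 0: {}; under {} X still reaches {B,J,L,R,S,T} ∋ R.
size 1: {T}; under {T} X still reaches {B,J,L,R,S} ∋ R.
X↔R cannot be blocked by any observed set — no back-door set.

X→R: no observed back-door set.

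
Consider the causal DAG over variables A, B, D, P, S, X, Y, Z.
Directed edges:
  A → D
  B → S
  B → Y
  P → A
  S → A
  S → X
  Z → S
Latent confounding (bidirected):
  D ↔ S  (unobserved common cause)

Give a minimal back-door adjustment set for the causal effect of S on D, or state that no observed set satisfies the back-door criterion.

desc(S)\{S}={A,D,X}; candidates ⊆ {B,P,Y,Z}.
S↔D: latent back-door arc(s) into S.
size 0: {}; under {} S still reaches {B,D,Y,Z} ∋ D.
size 1: {B}, {P}, {Y} …(+1); under {B} S still reaches {D,Z} ∋ D.
size 2: {B,P}, {B,Y}, {B,Z} …(+3); under {B,P} S still reaches {D,Z} ∋ D.
S↔D cannot be blocked by any observed set — no back-door set.

S→D: no observed back-door set.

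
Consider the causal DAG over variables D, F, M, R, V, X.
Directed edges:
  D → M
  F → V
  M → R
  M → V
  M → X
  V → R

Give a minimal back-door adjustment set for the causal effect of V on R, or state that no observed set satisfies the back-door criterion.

V→R: minimal back-door set {M}.

desc(V)\{V}={R}; candidates ⊆ {D,F,M,X}.
size 0: {}; under {} V still reaches {D,F,M,R,X} ∋ R.
{M}: V⊥R given {M} in G with V→· removed — back-door holds.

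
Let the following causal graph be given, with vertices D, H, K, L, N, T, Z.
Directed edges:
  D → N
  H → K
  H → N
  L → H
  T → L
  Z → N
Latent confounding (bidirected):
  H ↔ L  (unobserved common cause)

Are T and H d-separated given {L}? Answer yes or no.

No — T and H are d-connected given {L}.

Bayes-Ball from T | {L} reaches {H,K,N}.
H ∈ reach(T|{L}) ⇒ T ⊥̸ H | {L}.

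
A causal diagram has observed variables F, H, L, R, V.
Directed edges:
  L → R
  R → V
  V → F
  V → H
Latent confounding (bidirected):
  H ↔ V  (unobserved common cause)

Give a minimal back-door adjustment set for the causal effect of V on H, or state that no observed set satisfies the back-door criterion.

desc(V)\{V}={F,H}; candidates ⊆ {L,R}.
V↔H: latent back-door arc(s) into V.
size 0: {}; under {} V still reaches {H,L,R} ∋ H.
size 1: {L}, {R}; under {L} V still reaches {H,R} ∋ H.
size 2: {L,R}; under {L,R} V still reaches {H} ∋ H.
V↔H cannot be blocked by any observed set — no back-door set.

V→H: no observed back-door set.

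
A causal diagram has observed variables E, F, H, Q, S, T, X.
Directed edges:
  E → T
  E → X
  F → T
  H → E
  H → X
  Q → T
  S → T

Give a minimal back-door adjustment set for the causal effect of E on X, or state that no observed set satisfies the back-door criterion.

desc(E)\{E}={T,X}; candidates ⊆ {F,H,Q,S}.
size 0: {}; under {} E still reaches {H,X} ∋ X.
{H}: E⊥X given {H} in G with E→· removed — back-door holds.

E→X: minimal back-door set {H}.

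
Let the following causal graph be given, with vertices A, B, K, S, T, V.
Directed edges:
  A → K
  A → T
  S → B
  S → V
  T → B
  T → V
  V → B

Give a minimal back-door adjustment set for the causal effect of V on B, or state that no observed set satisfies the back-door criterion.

desc(V)\{V}={B}; candidates ⊆ {A,K,S,T}.
size 0: {}; under {} V still reaches {A,B,K,S,T} ∋ B.
size 1: {A}, {K}, {S} …(+1); under {A} V still reaches {B,S,T} ∋ B.
{S,T}: V⊥B given {S,T} in G with V→· removed — back-door holds.

V→B: minimal back-door set {S, T}.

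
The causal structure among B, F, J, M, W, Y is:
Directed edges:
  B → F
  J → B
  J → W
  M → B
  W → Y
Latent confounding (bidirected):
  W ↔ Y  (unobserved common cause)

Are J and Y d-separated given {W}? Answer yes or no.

No — J and Y are d-connected given {W}.

Bayes-Ball from J | {W} reaches {B,F,Y}.
Y ∈ reach(J|{W}) ⇒ J ⊥̸ Y | {W}.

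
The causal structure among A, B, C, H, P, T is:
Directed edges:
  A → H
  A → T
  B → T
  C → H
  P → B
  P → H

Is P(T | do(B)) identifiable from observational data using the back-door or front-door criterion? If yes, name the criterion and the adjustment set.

P(T|do(B)): backdoor, adjust for ∅.

desc(B)\{B}={T}; candidates ⊆ {A,C,H,P}.
∅: B⊥T given ∅ in G with B→· removed — back-door holds.
P(T|do(B)) = P(T|B) — no adjustment needed.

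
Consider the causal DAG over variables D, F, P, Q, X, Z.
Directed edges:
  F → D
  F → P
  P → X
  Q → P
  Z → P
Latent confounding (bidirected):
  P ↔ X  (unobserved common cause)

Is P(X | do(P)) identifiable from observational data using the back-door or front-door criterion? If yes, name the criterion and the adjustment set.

desc(P)\{P}={X}; candidates ⊆ {D,F,Q,Z}.
P↔X: latent back-door arc(s) into P.
size 0: {}; under {} P still reaches {D,F,Q,X,Z} ∋ X.
size 1: {D}, {F}, {Q} …(+1); under {D} P still reaches {F,Q,X,Z} ∋ X.
size 2: {D,F}, {D,Q}, {D,Z} …(+3); under {D,F} P still reaches {Q,X,Z} ∋ X.
P↔X cannot be blocked by any observed set — no back-door set.
No mediator lies on a directed P→…→X path.
Neither criterion identifies P(X|do(P)) in this graph.

P(X|do(P)): not identifiable (no BD/FD set).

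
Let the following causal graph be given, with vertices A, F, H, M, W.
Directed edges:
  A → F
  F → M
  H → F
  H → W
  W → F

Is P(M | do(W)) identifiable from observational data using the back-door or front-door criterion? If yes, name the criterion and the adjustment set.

P(M|do(W)): backdoor, adjust for {H}.

desc(W)\{W}={F,M}; candidates ⊆ {A,H}.
size 0: {}; under {} W still reaches {F,H,M} ∋ M.
{H}: W⊥M given {H} in G with W→· removed — back-door holds.
P(M|do(W)) = Σ_{H} P(M|W,H)·P(H).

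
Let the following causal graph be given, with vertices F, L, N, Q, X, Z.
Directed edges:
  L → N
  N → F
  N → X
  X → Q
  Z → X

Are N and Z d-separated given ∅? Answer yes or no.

Bayes-Ball from N | ∅ reaches {F,L,Q,X}.
Z ∉ reach(N|∅) ⇒ N ⊥ Z | ∅.

Yes — N ⊥ Z | ∅.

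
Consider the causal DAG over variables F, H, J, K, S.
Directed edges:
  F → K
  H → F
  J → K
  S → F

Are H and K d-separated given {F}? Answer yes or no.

Yes — H ⊥ K | {F}.

Bayes-Ball from H | {F} reaches {S}.
K ∉ reach(H|{F}) ⇒ H ⊥ K | {F}.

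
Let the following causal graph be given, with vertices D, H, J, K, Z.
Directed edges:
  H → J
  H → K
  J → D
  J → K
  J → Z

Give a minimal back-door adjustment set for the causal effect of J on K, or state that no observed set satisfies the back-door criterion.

desc(J)\{J}={D,K,Z}; candidates ⊆ {H}.
size 0: {}; under {} J still reaches {H,K} ∋ K.
{H}: J⊥K given {H} in G with J→· removed — back-door holds.

J→K: minimal back-door set {H}.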